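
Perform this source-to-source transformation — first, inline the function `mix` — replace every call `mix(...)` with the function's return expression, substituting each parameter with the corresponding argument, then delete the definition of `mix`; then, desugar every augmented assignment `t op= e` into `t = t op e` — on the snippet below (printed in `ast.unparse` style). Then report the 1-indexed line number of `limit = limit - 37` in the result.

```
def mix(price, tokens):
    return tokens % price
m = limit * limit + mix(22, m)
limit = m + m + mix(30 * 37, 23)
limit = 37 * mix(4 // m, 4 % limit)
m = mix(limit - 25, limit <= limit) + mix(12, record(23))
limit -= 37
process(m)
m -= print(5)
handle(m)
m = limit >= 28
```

Transformed code:
m = limit * limit + m % 22
limit = m + m + 23 % (30 * 37)
limit = 37 * (4 % limit % (4 // m))
m = (limit <= limit) % (limit - 25) + record(23) % 12
limit = limit - 37
process(m)
m = m - print(5)
handle(m)
m = limit >= 28

5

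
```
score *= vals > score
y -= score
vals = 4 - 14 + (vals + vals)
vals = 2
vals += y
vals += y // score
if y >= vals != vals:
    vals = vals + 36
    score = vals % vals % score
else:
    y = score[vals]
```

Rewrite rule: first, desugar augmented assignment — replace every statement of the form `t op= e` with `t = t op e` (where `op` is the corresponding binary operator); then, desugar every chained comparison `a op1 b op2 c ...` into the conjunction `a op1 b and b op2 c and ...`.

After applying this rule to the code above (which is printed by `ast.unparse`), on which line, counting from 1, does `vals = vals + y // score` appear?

6

Transformed code:
score = score * (vals > score)
y = y - score
vals = 4 - 14 + (vals + vals)
vals = 2
vals = vals + y
vals = vals + y // score
if y >= vals and vals != vals:
    vals = vals + 36
    score = vals % vals % score
else:
    y = score[vals]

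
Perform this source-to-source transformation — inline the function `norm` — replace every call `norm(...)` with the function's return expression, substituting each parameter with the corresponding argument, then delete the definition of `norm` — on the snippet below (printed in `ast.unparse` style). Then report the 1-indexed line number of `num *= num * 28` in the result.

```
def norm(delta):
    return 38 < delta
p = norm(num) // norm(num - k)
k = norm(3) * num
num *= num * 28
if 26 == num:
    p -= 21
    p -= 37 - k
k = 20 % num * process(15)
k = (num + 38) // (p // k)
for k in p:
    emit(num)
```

3

Transformed code:
p = (38 < num) // (38 < num - k)
k = (38 < 3) * num
num *= num * 28
if 26 == num:
    p -= 21
    p -= 37 - k
k = 20 % num * process(15)
k = (num + 38) // (p // k)
for k in p:
    emit(num)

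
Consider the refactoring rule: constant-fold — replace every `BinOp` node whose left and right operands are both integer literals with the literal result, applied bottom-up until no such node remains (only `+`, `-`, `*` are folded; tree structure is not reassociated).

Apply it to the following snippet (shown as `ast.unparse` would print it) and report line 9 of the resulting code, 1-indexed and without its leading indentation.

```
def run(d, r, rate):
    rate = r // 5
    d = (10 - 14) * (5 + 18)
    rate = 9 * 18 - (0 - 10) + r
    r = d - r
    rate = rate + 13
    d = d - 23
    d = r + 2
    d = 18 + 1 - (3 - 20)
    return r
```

d = 36

Transformed code:
def run(d, r, rate):
    rate = r // 5
    d = -92
    rate = 172 + r
    r = d - r
    rate = rate + 13
    d = d - 23
    d = r + 2
    d = 36
    return r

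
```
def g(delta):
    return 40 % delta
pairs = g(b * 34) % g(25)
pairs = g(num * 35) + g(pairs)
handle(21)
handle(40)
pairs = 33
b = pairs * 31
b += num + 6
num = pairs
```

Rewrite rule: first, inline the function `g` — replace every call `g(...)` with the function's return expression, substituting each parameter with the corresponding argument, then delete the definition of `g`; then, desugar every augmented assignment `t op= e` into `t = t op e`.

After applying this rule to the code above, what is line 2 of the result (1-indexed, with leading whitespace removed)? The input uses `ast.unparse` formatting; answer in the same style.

pairs = 40 % (num * 35) + 40 % pairs

Transformed code:
pairs = 40 % (b * 34) % (40 % 25)
pairs = 40 % (num * 35) + 40 % pairs
handle(21)
handle(40)
pairs = 33
b = pairs * 31
b = b + (num + 6)
num = pairs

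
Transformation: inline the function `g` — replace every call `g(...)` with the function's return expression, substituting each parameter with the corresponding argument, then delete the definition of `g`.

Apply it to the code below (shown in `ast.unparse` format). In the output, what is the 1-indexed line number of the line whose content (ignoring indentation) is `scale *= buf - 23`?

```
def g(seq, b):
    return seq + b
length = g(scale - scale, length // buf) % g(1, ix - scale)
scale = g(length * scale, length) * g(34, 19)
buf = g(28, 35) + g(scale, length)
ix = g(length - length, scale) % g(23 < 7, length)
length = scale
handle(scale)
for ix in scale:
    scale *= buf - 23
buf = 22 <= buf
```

Transformed code:
length = (scale - scale + length // buf) % (1 + (ix - scale))
scale = (length * scale + length) * (34 + 19)
buf = 28 + 35 + (scale + length)
ix = (length - length + scale) % ((23 < 7) + length)
length = scale
handle(scale)
for ix in scale:
    scale *= buf - 23
buf = 22 <= buf

8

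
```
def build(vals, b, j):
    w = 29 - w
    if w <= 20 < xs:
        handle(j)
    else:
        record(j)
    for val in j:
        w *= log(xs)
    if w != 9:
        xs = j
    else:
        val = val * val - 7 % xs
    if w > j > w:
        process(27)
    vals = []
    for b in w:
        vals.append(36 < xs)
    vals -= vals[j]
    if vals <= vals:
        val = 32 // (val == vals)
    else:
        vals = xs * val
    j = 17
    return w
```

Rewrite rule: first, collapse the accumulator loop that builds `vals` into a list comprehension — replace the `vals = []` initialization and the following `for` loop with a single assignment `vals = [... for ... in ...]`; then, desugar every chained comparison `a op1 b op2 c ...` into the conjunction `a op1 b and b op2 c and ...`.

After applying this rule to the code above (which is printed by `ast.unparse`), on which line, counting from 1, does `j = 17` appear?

21

Transformed code:
def build(vals, b, j):
    w = 29 - w
    if w <= 20 and 20 < xs:
        handle(j)
    else:
        record(j)
    for val in j:
        w *= log(xs)
    if w != 9:
        xs = j
    else:
        val = val * val - 7 % xs
    if w > j and j > w:
        process(27)
    vals = [36 < xs for b in w]
    vals -= vals[j]
    if vals <= vals:
        val = 32 // (val == vals)
    else:
        vals = xs * val
    j = 17
    return w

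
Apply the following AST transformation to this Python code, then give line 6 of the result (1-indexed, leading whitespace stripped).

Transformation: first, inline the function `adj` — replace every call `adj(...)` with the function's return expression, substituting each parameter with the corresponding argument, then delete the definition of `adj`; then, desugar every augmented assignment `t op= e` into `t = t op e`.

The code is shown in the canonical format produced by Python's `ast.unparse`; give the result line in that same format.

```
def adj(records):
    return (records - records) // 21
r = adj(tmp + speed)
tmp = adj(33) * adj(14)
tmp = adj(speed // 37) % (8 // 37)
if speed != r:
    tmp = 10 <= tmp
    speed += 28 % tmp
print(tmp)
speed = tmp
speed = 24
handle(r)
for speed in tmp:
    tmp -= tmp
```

Transformed code:
r = (tmp + speed - (tmp + speed)) // 21
tmp = (33 - 33) // 21 * ((14 - 14) // 21)
tmp = (speed // 37 - speed // 37) // 21 % (8 // 37)
if speed != r:
    tmp = 10 <= tmp
    speed = speed + 28 % tmp
print(tmp)
speed = tmp
speed = 24
handle(r)
for speed in tmp:
    tmp = tmp - tmp

speed = speed + 28 % tmp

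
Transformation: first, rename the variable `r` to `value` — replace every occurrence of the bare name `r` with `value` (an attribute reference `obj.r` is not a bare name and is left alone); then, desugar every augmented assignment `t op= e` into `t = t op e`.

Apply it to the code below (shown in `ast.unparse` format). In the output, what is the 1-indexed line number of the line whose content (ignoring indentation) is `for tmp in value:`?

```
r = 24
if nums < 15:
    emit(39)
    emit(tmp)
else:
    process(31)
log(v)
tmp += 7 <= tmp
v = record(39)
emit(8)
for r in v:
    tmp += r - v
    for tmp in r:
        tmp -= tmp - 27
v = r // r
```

Transformed code:
value = 24
if nums < 15:
    emit(39)
    emit(tmp)
else:
    process(31)
log(v)
tmp = tmp + (7 <= tmp)
v = record(39)
emit(8)
for value in v:
    tmp = tmp + (value - v)
    for tmp in value:
        tmp = tmp - (tmp - 27)
v = value // value

13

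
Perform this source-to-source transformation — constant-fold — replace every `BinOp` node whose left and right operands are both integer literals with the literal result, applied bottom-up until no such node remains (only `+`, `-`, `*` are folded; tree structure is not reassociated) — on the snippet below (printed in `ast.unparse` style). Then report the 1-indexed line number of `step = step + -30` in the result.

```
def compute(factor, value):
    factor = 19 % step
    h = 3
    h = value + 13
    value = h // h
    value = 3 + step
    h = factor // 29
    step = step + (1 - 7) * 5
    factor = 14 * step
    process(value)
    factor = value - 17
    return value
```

8

Transformed code:
def compute(factor, value):
    factor = 19 % step
    h = 3
    h = value + 13
    value = h // h
    value = 3 + step
    h = factor // 29
    step = step + -30
    factor = 14 * step
    process(value)
    factor = value - 17
    return value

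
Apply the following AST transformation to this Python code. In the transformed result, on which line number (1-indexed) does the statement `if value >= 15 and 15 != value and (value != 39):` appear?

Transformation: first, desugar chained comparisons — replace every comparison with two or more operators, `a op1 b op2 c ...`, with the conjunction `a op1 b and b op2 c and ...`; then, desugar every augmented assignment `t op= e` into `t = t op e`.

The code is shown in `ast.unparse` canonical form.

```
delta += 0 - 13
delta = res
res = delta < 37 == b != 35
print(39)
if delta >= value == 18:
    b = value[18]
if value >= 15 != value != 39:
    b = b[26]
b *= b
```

7

Transformed code:
delta = delta + (0 - 13)
delta = res
res = delta < 37 and 37 == b and (b != 35)
print(39)
if delta >= value and value == 18:
    b = value[18]
if value >= 15 and 15 != value and (value != 39):
    b = b[26]
b = b * b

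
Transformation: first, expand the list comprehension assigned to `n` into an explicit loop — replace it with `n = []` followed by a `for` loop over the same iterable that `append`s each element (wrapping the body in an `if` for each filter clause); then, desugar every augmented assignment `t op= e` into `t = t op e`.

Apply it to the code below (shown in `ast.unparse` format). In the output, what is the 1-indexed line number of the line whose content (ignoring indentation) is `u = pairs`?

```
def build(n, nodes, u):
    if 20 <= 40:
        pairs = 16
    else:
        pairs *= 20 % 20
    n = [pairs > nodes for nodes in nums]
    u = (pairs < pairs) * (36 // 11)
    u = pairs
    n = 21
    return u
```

Transformed code:
def build(n, nodes, u):
    if 20 <= 40:
        pairs = 16
    else:
        pairs = pairs * (20 % 20)
    n = []
    for nodes in nums:
        n.append(pairs > nodes)
    u = (pairs < pairs) * (36 // 11)
    u = pairs
    n = 21
    return u

10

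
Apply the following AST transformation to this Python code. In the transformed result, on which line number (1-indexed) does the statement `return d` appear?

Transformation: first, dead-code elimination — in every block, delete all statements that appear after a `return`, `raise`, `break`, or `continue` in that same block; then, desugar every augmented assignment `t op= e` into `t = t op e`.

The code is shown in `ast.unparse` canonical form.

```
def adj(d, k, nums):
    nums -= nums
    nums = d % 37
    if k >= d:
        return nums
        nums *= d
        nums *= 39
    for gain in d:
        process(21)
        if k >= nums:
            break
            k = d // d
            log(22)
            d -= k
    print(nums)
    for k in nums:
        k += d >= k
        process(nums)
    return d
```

Transformed code:
def adj(d, k, nums):
    nums = nums - nums
    nums = d % 37
    if k >= d:
        return nums
    for gain in d:
        process(21)
        if k >= nums:
            break
    print(nums)
    for k in nums:
        k = k + (d >= k)
        process(nums)
    return d

14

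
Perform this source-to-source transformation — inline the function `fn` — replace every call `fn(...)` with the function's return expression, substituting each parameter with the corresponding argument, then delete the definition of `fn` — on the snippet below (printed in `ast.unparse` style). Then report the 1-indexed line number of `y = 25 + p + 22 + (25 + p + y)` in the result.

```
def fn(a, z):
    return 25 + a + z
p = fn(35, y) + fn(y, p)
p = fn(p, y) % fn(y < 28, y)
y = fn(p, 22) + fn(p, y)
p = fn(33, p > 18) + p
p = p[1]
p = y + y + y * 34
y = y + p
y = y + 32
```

Transformed code:
p = 25 + 35 + y + (25 + y + p)
p = (25 + p + y) % (25 + (y < 28) + y)
y = 25 + p + 22 + (25 + p + y)
p = 25 + 33 + (p > 18) + p
p = p[1]
p = y + y + y * 34
y = y + p
y = y + 32

3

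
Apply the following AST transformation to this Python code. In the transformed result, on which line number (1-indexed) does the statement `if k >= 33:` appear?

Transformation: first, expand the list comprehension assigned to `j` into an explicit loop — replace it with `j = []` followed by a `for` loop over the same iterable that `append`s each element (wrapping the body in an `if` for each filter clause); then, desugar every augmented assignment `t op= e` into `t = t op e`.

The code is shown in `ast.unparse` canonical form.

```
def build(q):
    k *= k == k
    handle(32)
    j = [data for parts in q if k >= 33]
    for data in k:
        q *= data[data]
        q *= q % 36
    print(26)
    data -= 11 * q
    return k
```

6

Transformed code:
def build(q):
    k = k * (k == k)
    handle(32)
    j = []
    for parts in q:
        if k >= 33:
            j.append(data)
    for data in k:
        q = q * data[data]
        q = q * (q % 36)
    print(26)
    data = data - 11 * q
    return k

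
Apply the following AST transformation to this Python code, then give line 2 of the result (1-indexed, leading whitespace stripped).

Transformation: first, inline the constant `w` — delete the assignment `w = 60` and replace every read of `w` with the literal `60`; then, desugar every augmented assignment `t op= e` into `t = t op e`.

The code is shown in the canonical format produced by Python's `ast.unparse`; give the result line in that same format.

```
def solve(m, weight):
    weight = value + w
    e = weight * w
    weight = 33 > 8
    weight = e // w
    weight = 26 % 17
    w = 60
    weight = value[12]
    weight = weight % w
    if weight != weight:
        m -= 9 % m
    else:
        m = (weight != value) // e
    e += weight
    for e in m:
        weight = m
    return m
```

Transformed code:
def solve(m, weight):
    weight = value + 60
    e = weight * 60
    weight = 33 > 8
    weight = e // 60
    weight = 26 % 17
    weight = value[12]
    weight = weight % 60
    if weight != weight:
        m = m - 9 % m
    else:
        m = (weight != value) // e
    e = e + weight
    for e in m:
        weight = m
    return m

weight = value + 60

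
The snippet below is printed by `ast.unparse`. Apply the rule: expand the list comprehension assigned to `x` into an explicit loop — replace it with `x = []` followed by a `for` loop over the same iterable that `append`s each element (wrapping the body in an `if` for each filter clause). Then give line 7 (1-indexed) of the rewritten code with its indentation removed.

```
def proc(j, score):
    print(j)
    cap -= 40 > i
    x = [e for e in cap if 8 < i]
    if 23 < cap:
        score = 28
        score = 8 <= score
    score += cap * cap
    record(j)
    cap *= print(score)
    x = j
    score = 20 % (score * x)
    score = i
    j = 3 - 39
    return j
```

Transformed code:
def proc(j, score):
    print(j)
    cap -= 40 > i
    x = []
    for e in cap:
        if 8 < i:
            x.append(e)
    if 23 < cap:
        score = 28
        score = 8 <= score
    score += cap * cap
    record(j)
    cap *= print(score)
    x = j
    score = 20 % (score * x)
    score = i
    j = 3 - 39
    return j

x.append(e)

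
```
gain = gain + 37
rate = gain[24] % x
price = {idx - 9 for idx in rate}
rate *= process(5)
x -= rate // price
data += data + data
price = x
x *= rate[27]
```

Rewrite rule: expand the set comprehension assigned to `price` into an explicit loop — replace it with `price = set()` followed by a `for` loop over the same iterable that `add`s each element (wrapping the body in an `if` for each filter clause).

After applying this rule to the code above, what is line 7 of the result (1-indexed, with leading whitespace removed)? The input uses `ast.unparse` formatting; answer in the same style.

Transformed code:
gain = gain + 37
rate = gain[24] % x
price = set()
for idx in rate:
    price.add(idx - 9)
rate *= process(5)
x -= rate // price
data += data + data
price = x
x *= rate[27]

x -= rate // price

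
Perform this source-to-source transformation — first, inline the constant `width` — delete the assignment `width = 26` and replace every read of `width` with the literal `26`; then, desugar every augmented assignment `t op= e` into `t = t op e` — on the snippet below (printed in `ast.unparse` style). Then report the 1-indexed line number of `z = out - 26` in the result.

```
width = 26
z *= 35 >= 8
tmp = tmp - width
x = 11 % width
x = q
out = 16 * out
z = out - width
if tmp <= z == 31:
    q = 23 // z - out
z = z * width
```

Transformed code:
z = z * (35 >= 8)
tmp = tmp - 26
x = 11 % 26
x = q
out = 16 * out
z = out - 26
if tmp <= z == 31:
    q = 23 // z - out
z = z * 26

6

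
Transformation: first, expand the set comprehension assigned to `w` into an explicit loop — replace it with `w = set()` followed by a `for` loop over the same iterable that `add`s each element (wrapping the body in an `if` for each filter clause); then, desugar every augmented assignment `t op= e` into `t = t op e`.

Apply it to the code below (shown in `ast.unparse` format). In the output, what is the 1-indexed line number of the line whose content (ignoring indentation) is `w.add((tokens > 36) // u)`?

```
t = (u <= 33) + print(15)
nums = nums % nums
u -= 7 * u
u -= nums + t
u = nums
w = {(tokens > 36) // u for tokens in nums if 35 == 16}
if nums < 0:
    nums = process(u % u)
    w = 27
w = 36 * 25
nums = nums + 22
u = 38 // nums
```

9

Transformed code:
t = (u <= 33) + print(15)
nums = nums % nums
u = u - 7 * u
u = u - (nums + t)
u = nums
w = set()
for tokens in nums:
    if 35 == 16:
        w.add((tokens > 36) // u)
if nums < 0:
    nums = process(u % u)
    w = 27
w = 36 * 25
nums = nums + 22
u = 38 // nums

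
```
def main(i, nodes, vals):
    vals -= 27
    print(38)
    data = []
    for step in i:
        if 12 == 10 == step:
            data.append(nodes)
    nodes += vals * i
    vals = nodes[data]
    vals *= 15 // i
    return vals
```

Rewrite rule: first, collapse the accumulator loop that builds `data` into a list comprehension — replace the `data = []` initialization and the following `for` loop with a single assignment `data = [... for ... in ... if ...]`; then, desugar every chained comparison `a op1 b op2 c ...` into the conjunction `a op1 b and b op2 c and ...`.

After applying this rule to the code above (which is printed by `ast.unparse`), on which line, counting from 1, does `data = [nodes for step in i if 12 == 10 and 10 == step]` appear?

Transformed code:
def main(i, nodes, vals):
    vals -= 27
    print(38)
    data = [nodes for step in i if 12 == 10 and 10 == step]
    nodes += vals * i
    vals = nodes[data]
    vals *= 15 // i
    return vals

4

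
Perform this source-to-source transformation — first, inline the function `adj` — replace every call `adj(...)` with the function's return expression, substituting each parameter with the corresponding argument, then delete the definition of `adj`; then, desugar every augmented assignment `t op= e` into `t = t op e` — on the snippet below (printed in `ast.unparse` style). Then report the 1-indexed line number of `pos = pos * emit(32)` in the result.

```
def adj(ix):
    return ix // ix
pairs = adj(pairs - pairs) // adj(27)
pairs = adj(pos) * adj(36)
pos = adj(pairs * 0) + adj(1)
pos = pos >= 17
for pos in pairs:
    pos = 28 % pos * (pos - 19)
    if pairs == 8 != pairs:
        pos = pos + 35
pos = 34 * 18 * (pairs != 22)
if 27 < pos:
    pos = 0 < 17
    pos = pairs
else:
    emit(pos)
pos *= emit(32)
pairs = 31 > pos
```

Transformed code:
pairs = (pairs - pairs) // (pairs - pairs) // (27 // 27)
pairs = pos // pos * (36 // 36)
pos = pairs * 0 // (pairs * 0) + 1 // 1
pos = pos >= 17
for pos in pairs:
    pos = 28 % pos * (pos - 19)
    if pairs == 8 != pairs:
        pos = pos + 35
pos = 34 * 18 * (pairs != 22)
if 27 < pos:
    pos = 0 < 17
    pos = pairs
else:
    emit(pos)
pos = pos * emit(32)
pairs = 31 > pos

15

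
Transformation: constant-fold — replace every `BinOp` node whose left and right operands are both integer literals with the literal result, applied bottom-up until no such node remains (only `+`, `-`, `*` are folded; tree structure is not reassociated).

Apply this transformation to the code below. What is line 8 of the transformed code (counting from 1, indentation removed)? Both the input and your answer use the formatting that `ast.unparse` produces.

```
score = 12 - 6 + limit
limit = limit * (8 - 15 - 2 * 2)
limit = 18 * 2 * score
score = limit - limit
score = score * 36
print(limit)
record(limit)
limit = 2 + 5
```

limit = 7

Transformed code:
score = 6 + limit
limit = limit * -11
limit = 36 * score
score = limit - limit
score = score * 36
print(limit)
record(limit)
limit = 7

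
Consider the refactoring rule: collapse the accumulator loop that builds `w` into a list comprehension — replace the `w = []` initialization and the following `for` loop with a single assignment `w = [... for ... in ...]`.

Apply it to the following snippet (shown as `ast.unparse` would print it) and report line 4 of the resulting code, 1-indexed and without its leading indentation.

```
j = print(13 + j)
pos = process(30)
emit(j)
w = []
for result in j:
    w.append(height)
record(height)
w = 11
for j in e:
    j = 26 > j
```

w = [height for result in j]

Transformed code:
j = print(13 + j)
pos = process(30)
emit(j)
w = [height for result in j]
record(height)
w = 11
for j in e:
    j = 26 > j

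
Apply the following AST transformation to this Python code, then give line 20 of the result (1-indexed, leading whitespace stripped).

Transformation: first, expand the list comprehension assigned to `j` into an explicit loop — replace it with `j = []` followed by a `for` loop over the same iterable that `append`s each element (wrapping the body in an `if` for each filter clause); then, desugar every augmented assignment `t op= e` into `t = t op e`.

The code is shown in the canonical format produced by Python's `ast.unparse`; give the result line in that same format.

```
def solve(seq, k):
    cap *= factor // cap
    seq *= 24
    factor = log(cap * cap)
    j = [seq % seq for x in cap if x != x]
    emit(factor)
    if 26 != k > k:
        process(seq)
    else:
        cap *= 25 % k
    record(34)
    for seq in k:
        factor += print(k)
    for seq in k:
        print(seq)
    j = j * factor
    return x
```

return x

Transformed code:
def solve(seq, k):
    cap = cap * (factor // cap)
    seq = seq * 24
    factor = log(cap * cap)
    j = []
    for x in cap:
        if x != x:
            j.append(seq % seq)
    emit(factor)
    if 26 != k > k:
        process(seq)
    else:
        cap = cap * (25 % k)
    record(34)
    for seq in k:
        factor = factor + print(k)
    for seq in k:
        print(seq)
    j = j * factor
    return x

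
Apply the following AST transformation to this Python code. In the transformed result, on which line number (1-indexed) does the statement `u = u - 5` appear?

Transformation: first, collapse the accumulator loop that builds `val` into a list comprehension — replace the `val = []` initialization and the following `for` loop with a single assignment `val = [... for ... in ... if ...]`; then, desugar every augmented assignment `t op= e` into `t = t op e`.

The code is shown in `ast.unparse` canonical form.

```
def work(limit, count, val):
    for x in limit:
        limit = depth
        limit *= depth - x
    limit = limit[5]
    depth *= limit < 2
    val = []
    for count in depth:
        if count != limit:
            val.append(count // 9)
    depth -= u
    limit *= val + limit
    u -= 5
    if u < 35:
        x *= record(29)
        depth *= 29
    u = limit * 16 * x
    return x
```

Transformed code:
def work(limit, count, val):
    for x in limit:
        limit = depth
        limit = limit * (depth - x)
    limit = limit[5]
    depth = depth * (limit < 2)
    val = [count // 9 for count in depth if count != limit]
    depth = depth - u
    limit = limit * (val + limit)
    u = u - 5
    if u < 35:
        x = x * record(29)
        depth = depth * 29
    u = limit * 16 * x
    return x

10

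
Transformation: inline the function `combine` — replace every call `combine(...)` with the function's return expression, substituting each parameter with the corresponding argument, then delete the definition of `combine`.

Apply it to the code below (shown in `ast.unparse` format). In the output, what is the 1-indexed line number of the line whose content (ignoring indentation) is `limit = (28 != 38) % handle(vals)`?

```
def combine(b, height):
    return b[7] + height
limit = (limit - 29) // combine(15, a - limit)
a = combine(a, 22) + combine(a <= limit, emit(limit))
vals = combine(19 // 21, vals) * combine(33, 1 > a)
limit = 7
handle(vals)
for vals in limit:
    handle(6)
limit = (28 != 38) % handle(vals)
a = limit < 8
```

Transformed code:
limit = (limit - 29) // (15[7] + (a - limit))
a = a[7] + 22 + ((a <= limit)[7] + emit(limit))
vals = ((19 // 21)[7] + vals) * (33[7] + (1 > a))
limit = 7
handle(vals)
for vals in limit:
    handle(6)
limit = (28 != 38) % handle(vals)
a = limit < 8

8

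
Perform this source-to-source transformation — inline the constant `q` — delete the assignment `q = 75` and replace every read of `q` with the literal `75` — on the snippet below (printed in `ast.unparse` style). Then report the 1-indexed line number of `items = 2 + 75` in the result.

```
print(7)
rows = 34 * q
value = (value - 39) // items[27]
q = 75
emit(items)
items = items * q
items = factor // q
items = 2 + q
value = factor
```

Transformed code:
print(7)
rows = 34 * 75
value = (value - 39) // items[27]
emit(items)
items = items * 75
items = factor // 75
items = 2 + 75
value = factor

7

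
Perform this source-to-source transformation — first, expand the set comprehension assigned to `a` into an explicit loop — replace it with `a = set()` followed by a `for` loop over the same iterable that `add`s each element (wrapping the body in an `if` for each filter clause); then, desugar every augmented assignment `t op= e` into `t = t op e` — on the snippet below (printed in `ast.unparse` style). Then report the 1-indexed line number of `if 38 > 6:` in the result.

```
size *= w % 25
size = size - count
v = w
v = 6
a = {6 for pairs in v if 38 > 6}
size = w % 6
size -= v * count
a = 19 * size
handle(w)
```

7

Transformed code:
size = size * (w % 25)
size = size - count
v = w
v = 6
a = set()
for pairs in v:
    if 38 > 6:
        a.add(6)
size = w % 6
size = size - v * count
a = 19 * size
handle(w)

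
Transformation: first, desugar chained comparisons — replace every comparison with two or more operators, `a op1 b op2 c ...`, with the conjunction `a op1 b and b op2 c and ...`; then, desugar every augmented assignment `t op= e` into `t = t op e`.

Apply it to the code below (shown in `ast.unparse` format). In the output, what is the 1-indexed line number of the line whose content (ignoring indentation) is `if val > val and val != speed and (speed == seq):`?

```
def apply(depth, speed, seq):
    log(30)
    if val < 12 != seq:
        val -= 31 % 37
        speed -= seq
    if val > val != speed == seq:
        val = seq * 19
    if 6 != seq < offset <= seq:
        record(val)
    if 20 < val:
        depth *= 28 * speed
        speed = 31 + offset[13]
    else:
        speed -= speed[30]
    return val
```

6

Transformed code:
def apply(depth, speed, seq):
    log(30)
    if val < 12 and 12 != seq:
        val = val - 31 % 37
        speed = speed - seq
    if val > val and val != speed and (speed == seq):
        val = seq * 19
    if 6 != seq and seq < offset and (offset <= seq):
        record(val)
    if 20 < val:
        depth = depth * (28 * speed)
        speed = 31 + offset[13]
    else:
        speed = speed - speed[30]
    return val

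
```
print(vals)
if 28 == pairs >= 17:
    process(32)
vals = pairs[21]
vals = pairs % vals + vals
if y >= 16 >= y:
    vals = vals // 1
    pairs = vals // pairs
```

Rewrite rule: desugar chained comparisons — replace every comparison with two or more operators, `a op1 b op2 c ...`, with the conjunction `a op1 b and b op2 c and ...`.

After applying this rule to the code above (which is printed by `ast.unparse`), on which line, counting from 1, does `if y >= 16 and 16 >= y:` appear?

Transformed code:
print(vals)
if 28 == pairs and pairs >= 17:
    process(32)
vals = pairs[21]
vals = pairs % vals + vals
if y >= 16 and 16 >= y:
    vals = vals // 1
    pairs = vals // pairs

6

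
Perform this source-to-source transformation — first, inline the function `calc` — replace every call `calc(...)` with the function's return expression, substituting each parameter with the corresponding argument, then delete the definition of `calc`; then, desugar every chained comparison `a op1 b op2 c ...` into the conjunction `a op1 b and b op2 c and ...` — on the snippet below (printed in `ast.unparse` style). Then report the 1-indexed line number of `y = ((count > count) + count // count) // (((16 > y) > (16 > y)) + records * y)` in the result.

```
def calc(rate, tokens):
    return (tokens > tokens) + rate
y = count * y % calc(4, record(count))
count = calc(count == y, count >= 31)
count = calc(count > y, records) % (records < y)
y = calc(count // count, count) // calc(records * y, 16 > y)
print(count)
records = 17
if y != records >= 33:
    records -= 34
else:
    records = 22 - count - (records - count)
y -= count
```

4

Transformed code:
y = count * y % ((record(count) > record(count)) + 4)
count = ((count >= 31) > (count >= 31)) + (count == y)
count = ((records > records) + (count > y)) % (records < y)
y = ((count > count) + count // count) // (((16 > y) > (16 > y)) + records * y)
print(count)
records = 17
if y != records and records >= 33:
    records -= 34
else:
    records = 22 - count - (records - count)
y -= count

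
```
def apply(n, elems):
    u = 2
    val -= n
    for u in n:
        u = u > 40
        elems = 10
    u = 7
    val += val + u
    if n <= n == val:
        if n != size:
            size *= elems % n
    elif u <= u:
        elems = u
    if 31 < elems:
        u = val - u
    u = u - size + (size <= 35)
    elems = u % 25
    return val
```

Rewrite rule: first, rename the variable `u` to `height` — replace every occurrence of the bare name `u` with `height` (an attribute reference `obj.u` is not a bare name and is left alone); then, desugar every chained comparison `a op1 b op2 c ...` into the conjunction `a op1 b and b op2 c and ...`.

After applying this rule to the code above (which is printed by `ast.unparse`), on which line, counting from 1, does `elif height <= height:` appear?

Transformed code:
def apply(n, elems):
    height = 2
    val -= n
    for height in n:
        height = height > 40
        elems = 10
    height = 7
    val += val + height
    if n <= n and n == val:
        if n != size:
            size *= elems % n
    elif height <= height:
        elems = height
    if 31 < elems:
        height = val - height
    height = height - size + (size <= 35)
    elems = height % 25
    return val

12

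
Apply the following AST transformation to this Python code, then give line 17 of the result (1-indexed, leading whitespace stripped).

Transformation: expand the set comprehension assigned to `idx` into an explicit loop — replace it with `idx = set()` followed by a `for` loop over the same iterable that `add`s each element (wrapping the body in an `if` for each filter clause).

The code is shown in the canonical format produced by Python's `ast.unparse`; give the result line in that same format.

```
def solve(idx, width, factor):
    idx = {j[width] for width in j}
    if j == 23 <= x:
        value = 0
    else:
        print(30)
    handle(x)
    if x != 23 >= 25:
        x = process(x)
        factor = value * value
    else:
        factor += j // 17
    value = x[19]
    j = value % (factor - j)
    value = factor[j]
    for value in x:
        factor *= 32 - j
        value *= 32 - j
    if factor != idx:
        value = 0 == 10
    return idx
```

Transformed code:
def solve(idx, width, factor):
    idx = set()
    for width in j:
        idx.add(j[width])
    if j == 23 <= x:
        value = 0
    else:
        print(30)
    handle(x)
    if x != 23 >= 25:
        x = process(x)
        factor = value * value
    else:
        factor += j // 17
    value = x[19]
    j = value % (factor - j)
    value = factor[j]
    for value in x:
        factor *= 32 - j
        value *= 32 - j
    if factor != idx:
        value = 0 == 10
    return idx

value = factor[j]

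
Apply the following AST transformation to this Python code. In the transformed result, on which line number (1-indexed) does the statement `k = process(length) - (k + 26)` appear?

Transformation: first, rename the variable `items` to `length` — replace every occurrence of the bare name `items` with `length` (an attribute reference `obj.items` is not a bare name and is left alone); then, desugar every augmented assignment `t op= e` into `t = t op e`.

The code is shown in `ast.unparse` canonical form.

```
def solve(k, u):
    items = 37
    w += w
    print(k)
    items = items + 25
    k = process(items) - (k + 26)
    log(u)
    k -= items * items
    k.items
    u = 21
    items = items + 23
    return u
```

6

Transformed code:
def solve(k, u):
    length = 37
    w = w + w
    print(k)
    length = length + 25
    k = process(length) - (k + 26)
    log(u)
    k = k - length * length
    k.items
    u = 21
    length = length + 23
    return u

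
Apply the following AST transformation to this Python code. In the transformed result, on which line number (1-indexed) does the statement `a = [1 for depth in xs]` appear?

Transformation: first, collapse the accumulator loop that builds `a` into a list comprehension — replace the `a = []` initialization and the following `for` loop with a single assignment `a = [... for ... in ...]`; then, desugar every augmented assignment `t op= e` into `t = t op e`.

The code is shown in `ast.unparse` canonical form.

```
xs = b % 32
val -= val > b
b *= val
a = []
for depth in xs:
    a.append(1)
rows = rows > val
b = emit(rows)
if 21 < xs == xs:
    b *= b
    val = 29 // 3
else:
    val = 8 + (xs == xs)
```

Transformed code:
xs = b % 32
val = val - (val > b)
b = b * val
a = [1 for depth in xs]
rows = rows > val
b = emit(rows)
if 21 < xs == xs:
    b = b * b
    val = 29 // 3
else:
    val = 8 + (xs == xs)

4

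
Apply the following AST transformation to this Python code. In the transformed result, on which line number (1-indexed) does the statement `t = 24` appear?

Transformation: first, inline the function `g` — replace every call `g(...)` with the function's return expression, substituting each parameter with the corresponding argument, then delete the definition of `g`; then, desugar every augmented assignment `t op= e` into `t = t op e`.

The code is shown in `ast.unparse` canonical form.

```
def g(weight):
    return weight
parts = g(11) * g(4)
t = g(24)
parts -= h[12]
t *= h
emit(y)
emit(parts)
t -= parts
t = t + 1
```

Transformed code:
parts = 11 * 4
t = 24
parts = parts - h[12]
t = t * h
emit(y)
emit(parts)
t = t - parts
t = t + 1

2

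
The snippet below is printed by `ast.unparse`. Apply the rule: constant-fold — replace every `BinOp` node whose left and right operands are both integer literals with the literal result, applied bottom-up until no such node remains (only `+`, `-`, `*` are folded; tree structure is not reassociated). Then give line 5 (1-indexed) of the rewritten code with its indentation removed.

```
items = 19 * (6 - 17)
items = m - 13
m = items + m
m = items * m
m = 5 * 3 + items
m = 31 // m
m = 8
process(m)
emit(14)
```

Transformed code:
items = -209
items = m - 13
m = items + m
m = items * m
m = 15 + items
m = 31 // m
m = 8
process(m)
emit(14)

m = 15 + items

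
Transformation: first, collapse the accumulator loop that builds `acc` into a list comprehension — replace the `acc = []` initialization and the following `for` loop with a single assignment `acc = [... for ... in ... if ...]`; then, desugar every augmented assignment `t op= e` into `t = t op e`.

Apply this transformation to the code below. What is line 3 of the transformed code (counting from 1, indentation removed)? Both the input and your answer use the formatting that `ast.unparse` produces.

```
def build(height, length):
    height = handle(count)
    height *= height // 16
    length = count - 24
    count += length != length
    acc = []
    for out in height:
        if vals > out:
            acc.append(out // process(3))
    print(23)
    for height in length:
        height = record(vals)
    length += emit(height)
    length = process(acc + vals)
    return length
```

Transformed code:
def build(height, length):
    height = handle(count)
    height = height * (height // 16)
    length = count - 24
    count = count + (length != length)
    acc = [out // process(3) for out in height if vals > out]
    print(23)
    for height in length:
        height = record(vals)
    length = length + emit(height)
    length = process(acc + vals)
    return length

height = height * (height // 16)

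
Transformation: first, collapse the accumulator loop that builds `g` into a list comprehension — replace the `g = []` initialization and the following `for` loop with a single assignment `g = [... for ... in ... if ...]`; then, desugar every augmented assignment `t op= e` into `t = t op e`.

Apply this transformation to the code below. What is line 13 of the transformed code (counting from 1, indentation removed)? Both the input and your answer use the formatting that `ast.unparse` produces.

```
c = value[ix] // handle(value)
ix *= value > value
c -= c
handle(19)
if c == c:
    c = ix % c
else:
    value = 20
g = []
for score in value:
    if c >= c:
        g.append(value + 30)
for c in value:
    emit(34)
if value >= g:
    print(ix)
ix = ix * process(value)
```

print(ix)

Transformed code:
c = value[ix] // handle(value)
ix = ix * (value > value)
c = c - c
handle(19)
if c == c:
    c = ix % c
else:
    value = 20
g = [value + 30 for score in value if c >= c]
for c in value:
    emit(34)
if value >= g:
    print(ix)
ix = ix * process(value)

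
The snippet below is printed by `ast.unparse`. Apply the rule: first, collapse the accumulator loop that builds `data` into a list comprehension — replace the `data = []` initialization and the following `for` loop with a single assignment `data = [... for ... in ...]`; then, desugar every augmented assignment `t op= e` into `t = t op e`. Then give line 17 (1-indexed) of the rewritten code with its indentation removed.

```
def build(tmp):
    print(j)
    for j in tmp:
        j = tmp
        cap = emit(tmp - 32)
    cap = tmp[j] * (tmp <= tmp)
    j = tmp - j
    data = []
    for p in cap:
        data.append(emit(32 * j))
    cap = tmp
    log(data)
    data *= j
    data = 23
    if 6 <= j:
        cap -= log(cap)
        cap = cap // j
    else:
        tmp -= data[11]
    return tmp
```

Transformed code:
def build(tmp):
    print(j)
    for j in tmp:
        j = tmp
        cap = emit(tmp - 32)
    cap = tmp[j] * (tmp <= tmp)
    j = tmp - j
    data = [emit(32 * j) for p in cap]
    cap = tmp
    log(data)
    data = data * j
    data = 23
    if 6 <= j:
        cap = cap - log(cap)
        cap = cap // j
    else:
        tmp = tmp - data[11]
    return tmp

tmp = tmp - data[11]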